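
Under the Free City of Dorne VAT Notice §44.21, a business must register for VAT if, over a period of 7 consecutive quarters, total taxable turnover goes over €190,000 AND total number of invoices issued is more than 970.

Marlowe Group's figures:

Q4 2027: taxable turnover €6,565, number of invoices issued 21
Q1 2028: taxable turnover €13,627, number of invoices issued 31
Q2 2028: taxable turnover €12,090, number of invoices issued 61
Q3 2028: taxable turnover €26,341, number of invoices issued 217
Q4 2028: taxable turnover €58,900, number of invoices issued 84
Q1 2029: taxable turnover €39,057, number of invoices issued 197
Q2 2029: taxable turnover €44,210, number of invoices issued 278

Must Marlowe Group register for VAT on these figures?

No

Total taxable turnover: €6,565 + €13,627 + €12,090 + €26,341 + €58,900 + €39,057 + €44,210 = €200,790 (> €190,000).
Total number of invoices issued: 21 + 31 + 61 + 217 + 84 + 197 + 278 = 889 (≤ 970).
The test is 'and': the rule requires both, and at least one is not exceeded.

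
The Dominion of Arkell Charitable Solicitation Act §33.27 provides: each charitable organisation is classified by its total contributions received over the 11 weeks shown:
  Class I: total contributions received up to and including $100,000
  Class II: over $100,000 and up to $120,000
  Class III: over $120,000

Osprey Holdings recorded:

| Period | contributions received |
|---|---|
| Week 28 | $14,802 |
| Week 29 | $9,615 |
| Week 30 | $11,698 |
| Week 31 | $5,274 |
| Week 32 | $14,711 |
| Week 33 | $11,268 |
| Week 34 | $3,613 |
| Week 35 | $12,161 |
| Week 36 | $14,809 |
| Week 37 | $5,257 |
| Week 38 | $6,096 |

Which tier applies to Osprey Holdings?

Total contributions received: $14,802 + $9,615 + $11,698 + $5,274 + $14,711 + $11,268 + $3,613 + $12,161 + $14,809 + $5,257 + $6,096 = $109,304.
$100,000 < $109,304 ≤ $120,000, so Class II applies.

Class II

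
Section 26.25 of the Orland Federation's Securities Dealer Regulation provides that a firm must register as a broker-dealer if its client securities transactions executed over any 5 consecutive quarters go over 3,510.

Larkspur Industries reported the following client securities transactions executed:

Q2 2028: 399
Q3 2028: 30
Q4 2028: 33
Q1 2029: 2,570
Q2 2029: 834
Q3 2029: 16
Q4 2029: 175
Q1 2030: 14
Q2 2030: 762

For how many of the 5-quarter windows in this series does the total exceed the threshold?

Q2 2028–Q2 2029: 399 + 30 + 33 + 2,570 + 834 = 3,866 (over)
Q3 2028–Q3 2029: 30 + 33 + 2,570 + 834 + 16 = 3,483 (under)
Q4 2028–Q4 2029: 33 + 2,570 + 834 + 16 + 175 = 3,628 (over)
Q1 2029–Q1 2030: 2,570 + 834 + 16 + 175 + 14 = 3,609 (over)
Q2 2029–Q2 2030: 834 + 16 + 175 + 14 + 762 = 1,801 (under)
3 windows exceed the threshold.

3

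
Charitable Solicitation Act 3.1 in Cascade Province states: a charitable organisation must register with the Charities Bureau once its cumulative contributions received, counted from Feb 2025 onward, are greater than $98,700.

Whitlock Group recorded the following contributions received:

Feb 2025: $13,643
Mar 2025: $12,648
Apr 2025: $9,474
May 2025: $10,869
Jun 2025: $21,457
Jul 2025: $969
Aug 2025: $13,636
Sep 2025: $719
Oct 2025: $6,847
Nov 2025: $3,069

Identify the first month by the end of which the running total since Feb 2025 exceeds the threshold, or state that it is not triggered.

Not triggered

Through Feb 2025: $13,643
Through Mar 2025: $26,291
Through Apr 2025: $35,765
Through May 2025: $46,634
Through Jun 2025: $68,091
Through Jul 2025: $69,060
Through Aug 2025: $82,696
Through Sep 2025: $83,415
Through Oct 2025: $90,262
Through Nov 2025: $93,331
Final cumulative total $93,331 ≤ $98,700; the threshold is never exceeded.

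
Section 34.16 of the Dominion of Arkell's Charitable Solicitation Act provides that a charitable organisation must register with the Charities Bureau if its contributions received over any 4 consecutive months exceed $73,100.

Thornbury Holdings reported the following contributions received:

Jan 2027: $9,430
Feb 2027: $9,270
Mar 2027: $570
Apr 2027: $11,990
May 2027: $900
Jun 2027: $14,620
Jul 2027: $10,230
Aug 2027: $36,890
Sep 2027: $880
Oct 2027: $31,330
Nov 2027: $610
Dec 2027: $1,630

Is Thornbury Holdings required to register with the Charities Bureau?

Yes

Jan 2027–Apr 2027: $9,430 + $9,270 + $570 + $11,990 = $31,260 (under)
Feb 2027–May 2027: $9,270 + $570 + $11,990 + $900 = $22,730 (under)
Mar 2027–Jun 2027: $570 + $11,990 + $900 + $14,620 = $28,080 (under)
Apr 2027–Jul 2027: $11,990 + $900 + $14,620 + $10,230 = $37,740 (under)
May 2027–Aug 2027: $900 + $14,620 + $10,230 + $36,890 = $62,640 (under)
Jun 2027–Sep 2027: $14,620 + $10,230 + $36,890 + $880 = $62,620 (under)
Jul 2027–Oct 2027: $10,230 + $36,890 + $880 + $31,330 = $79,330 (over)
Aug 2027–Nov 2027: $36,890 + $880 + $31,330 + $610 = $69,710 (under)
Sep 2027–Dec 2027: $880 + $31,330 + $610 + $1,630 = $34,450 (under)
At least one window exceeds $73,100.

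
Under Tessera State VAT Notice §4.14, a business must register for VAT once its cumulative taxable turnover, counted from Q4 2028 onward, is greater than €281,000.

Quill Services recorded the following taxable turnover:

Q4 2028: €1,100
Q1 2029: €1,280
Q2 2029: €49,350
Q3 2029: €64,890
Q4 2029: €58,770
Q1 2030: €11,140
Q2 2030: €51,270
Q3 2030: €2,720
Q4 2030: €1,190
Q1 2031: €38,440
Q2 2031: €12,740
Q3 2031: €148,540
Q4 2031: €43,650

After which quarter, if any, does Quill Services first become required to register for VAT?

Through Q4 2028: €1,100
Through Q1 2029: €2,380
Through Q2 2029: €51,730
Through Q3 2029: €116,620
Through Q4 2029: €175,390
Through Q1 2030: €186,530
Through Q2 2030: €237,800
Through Q3 2030: €240,520
Through Q4 2030: €241,710
Through Q1 2031: €280,150
Through Q2 2031: €292,890 ← exceeds threshold

Q2 2031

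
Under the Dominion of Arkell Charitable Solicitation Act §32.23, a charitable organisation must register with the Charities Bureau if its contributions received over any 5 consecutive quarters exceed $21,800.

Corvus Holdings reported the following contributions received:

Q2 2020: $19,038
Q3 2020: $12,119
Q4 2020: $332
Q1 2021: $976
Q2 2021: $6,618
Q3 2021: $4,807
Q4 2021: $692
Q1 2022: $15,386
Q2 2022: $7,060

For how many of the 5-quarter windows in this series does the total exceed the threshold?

4

Q2 2020–Q2 2021: $19,038 + $12,119 + $332 + $976 + $6,618 = $39,083 (over)
Q3 2020–Q3 2021: $12,119 + $332 + $976 + $6,618 + $4,807 = $24,852 (over)
Q4 2020–Q4 2021: $332 + $976 + $6,618 + $4,807 + $692 = $13,425 (under)
Q1 2021–Q1 2022: $976 + $6,618 + $4,807 + $692 + $15,386 = $28,479 (over)
Q2 2021–Q2 2022: $6,618 + $4,807 + $692 + $15,386 + $7,060 = $34,563 (over)
4 windows exceed the threshold.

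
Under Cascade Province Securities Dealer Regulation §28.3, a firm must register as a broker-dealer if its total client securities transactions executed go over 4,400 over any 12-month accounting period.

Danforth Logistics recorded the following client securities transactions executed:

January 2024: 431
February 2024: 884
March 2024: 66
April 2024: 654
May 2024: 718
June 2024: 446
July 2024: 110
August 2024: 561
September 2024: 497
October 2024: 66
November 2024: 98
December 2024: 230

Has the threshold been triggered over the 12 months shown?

Yes

Total client securities transactions executed: 431 + 884 + 66 + 654 + 718 + 446 + 110 + 561 + 497 + 66 + 98 + 230 = 4,761.
4,761 > 4,400, so the threshold is exceeded.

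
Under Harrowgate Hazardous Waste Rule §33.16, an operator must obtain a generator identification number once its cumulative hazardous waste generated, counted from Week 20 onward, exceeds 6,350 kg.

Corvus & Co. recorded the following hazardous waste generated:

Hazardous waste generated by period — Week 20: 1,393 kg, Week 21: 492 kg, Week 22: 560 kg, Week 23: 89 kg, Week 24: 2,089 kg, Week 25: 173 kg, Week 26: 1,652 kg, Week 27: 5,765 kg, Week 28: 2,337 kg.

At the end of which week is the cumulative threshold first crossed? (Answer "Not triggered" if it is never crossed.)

Week 26

Through Week 20: 1,393 kg
Through Week 21: 1,885 kg
Through Week 22: 2,445 kg
Through Week 23: 2,534 kg
Through Week 24: 4,623 kg
Through Week 25: 4,796 kg
Through Week 26: 6,448 kg ← exceeds threshold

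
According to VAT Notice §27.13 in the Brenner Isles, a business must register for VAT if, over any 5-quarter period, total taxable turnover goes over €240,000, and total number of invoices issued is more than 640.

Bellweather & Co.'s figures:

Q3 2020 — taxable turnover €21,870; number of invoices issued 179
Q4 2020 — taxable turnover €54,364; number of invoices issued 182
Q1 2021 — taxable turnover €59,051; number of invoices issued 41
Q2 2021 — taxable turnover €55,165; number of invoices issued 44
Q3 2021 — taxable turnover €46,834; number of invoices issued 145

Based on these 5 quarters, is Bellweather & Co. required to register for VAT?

No

Total taxable turnover: €21,870 + €54,364 + €59,051 + €55,165 + €46,834 = €237,284 (≤ €240,000).
Total number of invoices issued: 179 + 182 + 41 + 44 + 145 = 591 (≤ 640).
The test is 'and': the rule requires both, and at least one is not exceeded.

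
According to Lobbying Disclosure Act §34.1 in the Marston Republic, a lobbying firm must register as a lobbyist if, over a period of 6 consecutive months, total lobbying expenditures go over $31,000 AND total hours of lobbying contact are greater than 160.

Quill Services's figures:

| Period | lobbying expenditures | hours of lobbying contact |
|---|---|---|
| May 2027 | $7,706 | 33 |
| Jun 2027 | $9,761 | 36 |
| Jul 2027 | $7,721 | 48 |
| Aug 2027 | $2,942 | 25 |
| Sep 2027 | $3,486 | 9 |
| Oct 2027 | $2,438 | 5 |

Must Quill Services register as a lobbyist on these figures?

Total lobbying expenditures: $7,706 + $9,761 + $7,721 + $2,942 + $3,486 + $2,438 = $34,054 (> $31,000).
Total hours of lobbying contact: 33 + 36 + 48 + 25 + 9 + 5 = 156 (≤ 160).
The test is 'and': the rule requires both, and at least one is not exceeded.

No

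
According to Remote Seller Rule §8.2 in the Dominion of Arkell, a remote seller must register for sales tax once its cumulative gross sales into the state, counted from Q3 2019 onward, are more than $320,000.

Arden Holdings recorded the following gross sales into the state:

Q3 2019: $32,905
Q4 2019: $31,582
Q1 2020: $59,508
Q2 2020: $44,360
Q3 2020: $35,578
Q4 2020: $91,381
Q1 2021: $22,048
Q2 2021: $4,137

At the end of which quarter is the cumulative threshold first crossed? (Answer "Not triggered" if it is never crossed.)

Through Q3 2019: $32,905
Through Q4 2019: $64,487
Through Q1 2020: $123,995
Through Q2 2020: $168,355
Through Q3 2020: $203,933
Through Q4 2020: $295,314
Through Q1 2021: $317,362
Through Q2 2021: $321,499 ← exceeds threshold

Q2 2021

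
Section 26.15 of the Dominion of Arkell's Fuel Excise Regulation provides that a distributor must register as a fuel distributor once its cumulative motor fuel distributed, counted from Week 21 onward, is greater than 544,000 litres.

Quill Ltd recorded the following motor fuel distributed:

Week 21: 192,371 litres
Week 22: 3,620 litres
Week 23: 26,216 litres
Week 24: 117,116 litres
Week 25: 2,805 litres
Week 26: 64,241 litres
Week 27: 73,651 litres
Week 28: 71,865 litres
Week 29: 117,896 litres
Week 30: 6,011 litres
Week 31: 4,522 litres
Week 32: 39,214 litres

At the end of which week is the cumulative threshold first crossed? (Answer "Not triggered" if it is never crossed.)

Through Week 21: 192,371 litres
Through Week 22: 195,991 litres
Through Week 23: 222,207 litres
Through Week 24: 339,323 litres
Through Week 25: 342,128 litres
Through Week 26: 406,369 litres
Through Week 27: 480,020 litres
Through Week 28: 551,885 litres ← exceeds threshold

Week 28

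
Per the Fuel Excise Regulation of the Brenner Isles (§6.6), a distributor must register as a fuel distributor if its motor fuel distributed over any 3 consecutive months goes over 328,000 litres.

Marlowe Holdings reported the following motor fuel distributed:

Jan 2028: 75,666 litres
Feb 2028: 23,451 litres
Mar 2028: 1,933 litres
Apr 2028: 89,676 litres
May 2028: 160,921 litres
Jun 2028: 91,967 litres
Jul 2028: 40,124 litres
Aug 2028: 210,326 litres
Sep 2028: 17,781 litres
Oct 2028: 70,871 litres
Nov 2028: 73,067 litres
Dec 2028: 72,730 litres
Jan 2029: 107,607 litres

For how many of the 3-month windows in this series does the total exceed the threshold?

2

Jan 2028–Mar 2028: 75,666 litres + 23,451 litres + 1,933 litres = 101,050 litres (under)
Feb 2028–Apr 2028: 23,451 litres + 1,933 litres + 89,676 litres = 115,060 litres (under)
Mar 2028–May 2028: 1,933 litres + 89,676 litres + 160,921 litres = 252,530 litres (under)
Apr 2028–Jun 2028: 89,676 litres + 160,921 litres + 91,967 litres = 342,564 litres (over)
May 2028–Jul 2028: 160,921 litres + 91,967 litres + 40,124 litres = 293,012 litres (under)
Jun 2028–Aug 2028: 91,967 litres + 40,124 litres + 210,326 litres = 342,417 litres (over)
Jul 2028–Sep 2028: 40,124 litres + 210,326 litres + 17,781 litres = 268,231 litres (under)
Aug 2028–Oct 2028: 210,326 litres + 17,781 litres + 70,871 litres = 298,978 litres (under)
Sep 2028–Nov 2028: 17,781 litres + 70,871 litres + 73,067 litres = 161,719 litres (under)
Oct 2028–Dec 2028: 70,871 litres + 73,067 litres + 72,730 litres = 216,668 litres (under)
Nov 2028–Jan 2029: 73,067 litres + 72,730 litres + 107,607 litres = 253,404 litres (under)
2 windows exceed the threshold.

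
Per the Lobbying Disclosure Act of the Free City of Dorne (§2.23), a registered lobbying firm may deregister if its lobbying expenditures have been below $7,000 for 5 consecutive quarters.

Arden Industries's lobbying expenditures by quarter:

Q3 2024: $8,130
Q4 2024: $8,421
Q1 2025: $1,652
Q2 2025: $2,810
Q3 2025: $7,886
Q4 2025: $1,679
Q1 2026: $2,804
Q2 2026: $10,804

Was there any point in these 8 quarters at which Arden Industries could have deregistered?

No

Quarters below $7,000: Q1 2025, Q2 2025, Q4 2025, Q1 2026.
Longest run of consecutive quarters below the threshold: 2.
2 < 5, so Arden Industries never became eligible.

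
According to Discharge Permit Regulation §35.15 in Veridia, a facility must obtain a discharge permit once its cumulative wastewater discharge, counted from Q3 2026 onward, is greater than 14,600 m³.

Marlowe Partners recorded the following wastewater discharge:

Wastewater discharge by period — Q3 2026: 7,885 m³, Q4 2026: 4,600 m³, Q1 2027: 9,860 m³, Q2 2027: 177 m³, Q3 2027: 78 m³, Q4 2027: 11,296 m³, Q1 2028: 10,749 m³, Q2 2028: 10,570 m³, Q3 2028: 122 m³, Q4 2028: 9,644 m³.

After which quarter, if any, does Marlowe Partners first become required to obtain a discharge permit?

Q1 2027

Through Q3 2026: 7,885 m³
Through Q4 2026: 12,485 m³
Through Q1 2027: 22,345 m³ ← exceeds threshold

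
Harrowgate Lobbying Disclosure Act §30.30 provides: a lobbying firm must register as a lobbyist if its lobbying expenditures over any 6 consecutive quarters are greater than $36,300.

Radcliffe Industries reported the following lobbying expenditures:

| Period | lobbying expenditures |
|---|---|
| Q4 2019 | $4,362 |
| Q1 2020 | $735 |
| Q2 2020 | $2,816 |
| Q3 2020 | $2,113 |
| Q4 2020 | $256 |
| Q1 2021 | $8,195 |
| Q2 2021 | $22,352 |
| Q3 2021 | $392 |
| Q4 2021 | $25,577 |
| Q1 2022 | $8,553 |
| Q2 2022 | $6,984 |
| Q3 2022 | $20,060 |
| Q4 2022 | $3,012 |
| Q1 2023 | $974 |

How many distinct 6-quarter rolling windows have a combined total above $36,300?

7

Q4 2019–Q1 2021: $4,362 + $735 + $2,816 + $2,113 + $256 + $8,195 = $18,477 (under)
Q1 2020–Q2 2021: $735 + $2,816 + $2,113 + $256 + $8,195 + $22,352 = $36,467 (over)
Q2 2020–Q3 2021: $2,816 + $2,113 + $256 + $8,195 + $22,352 + $392 = $36,124 (under)
Q3 2020–Q4 2021: $2,113 + $256 + $8,195 + $22,352 + $392 + $25,577 = $58,885 (over)
Q4 2020–Q1 2022: $256 + $8,195 + $22,352 + $392 + $25,577 + $8,553 = $65,325 (over)
Q1 2021–Q2 2022: $8,195 + $22,352 + $392 + $25,577 + $8,553 + $6,984 = $72,053 (over)
Q2 2021–Q3 2022: $22,352 + $392 + $25,577 + $8,553 + $6,984 + $20,060 = $83,918 (over)
Q3 2021–Q4 2022: $392 + $25,577 + $8,553 + $6,984 + $20,060 + $3,012 = $64,578 (over)
Q4 2021–Q1 2023: $25,577 + $8,553 + $6,984 + $20,060 + $3,012 + $974 = $65,160 (over)
7 windows exceed the threshold.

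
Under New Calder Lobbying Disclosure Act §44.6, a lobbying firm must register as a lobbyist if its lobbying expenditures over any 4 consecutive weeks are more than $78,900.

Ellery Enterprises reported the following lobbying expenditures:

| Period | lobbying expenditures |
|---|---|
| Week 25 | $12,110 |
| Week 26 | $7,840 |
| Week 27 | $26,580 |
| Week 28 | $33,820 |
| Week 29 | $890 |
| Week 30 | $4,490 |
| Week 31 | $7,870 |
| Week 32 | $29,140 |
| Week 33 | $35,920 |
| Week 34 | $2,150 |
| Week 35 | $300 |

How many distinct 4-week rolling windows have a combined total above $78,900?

Week 25–Week 28: $12,110 + $7,840 + $26,580 + $33,820 = $80,350 (over)
Week 26–Week 29: $7,840 + $26,580 + $33,820 + $890 = $69,130 (under)
Week 27–Week 30: $26,580 + $33,820 + $890 + $4,490 = $65,780 (under)
Week 28–Week 31: $33,820 + $890 + $4,490 + $7,870 = $47,070 (under)
Week 29–Week 32: $890 + $4,490 + $7,870 + $29,140 = $42,390 (under)
Week 30–Week 33: $4,490 + $7,870 + $29,140 + $35,920 = $77,420 (under)
Week 31–Week 34: $7,870 + $29,140 + $35,920 + $2,150 = $75,080 (under)
Week 32–Week 35: $29,140 + $35,920 + $2,150 + $300 = $67,510 (under)
1 window exceeds the threshold.

1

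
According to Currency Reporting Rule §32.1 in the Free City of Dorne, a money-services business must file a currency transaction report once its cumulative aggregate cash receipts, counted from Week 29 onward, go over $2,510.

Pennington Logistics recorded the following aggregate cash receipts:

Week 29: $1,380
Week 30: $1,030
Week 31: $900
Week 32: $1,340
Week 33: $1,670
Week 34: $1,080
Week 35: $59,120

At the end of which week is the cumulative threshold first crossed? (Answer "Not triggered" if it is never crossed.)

Through Week 29: $1,380
Through Week 30: $2,410
Through Week 31: $3,310 ← exceeds threshold

Week 31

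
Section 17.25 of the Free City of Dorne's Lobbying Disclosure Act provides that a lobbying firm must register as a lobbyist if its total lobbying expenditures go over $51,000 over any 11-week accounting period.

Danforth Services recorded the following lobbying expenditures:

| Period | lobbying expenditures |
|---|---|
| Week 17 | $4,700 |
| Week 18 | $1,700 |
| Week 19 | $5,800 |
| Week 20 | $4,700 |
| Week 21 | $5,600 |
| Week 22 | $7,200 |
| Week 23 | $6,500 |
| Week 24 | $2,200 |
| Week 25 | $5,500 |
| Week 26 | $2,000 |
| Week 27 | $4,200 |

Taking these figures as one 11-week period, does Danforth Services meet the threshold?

No

Total lobbying expenditures: $4,700 + $1,700 + $5,800 + $4,700 + $5,600 + $7,200 + $6,500 + $2,200 + $5,500 + $2,000 + $4,200 = $50,100.
$50,100 ≤ $51,000, so the threshold is not exceeded.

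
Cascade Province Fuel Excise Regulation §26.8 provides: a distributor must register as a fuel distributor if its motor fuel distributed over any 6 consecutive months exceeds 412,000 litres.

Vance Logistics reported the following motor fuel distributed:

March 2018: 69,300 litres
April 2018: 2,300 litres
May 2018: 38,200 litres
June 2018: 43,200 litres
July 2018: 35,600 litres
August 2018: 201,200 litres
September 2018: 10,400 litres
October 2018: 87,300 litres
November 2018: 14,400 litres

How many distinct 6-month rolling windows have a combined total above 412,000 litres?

March 2018–August 2018: 69,300 litres + 2,300 litres + 38,200 litres + 43,200 litres + 35,600 litres + 201,200 litres = 389,800 litres (under)
April 2018–September 2018: 2,300 litres + 38,200 litres + 43,200 litres + 35,600 litres + 201,200 litres + 10,400 litres = 330,900 litres (under)
May 2018–October 2018: 38,200 litres + 43,200 litres + 35,600 litres + 201,200 litres + 10,400 litres + 87,300 litres = 415,900 litres (over)
June 2018–November 2018: 43,200 litres + 35,600 litres + 201,200 litres + 10,400 litres + 87,300 litres + 14,400 litres = 392,100 litres (under)
1 window exceeds the threshold.

1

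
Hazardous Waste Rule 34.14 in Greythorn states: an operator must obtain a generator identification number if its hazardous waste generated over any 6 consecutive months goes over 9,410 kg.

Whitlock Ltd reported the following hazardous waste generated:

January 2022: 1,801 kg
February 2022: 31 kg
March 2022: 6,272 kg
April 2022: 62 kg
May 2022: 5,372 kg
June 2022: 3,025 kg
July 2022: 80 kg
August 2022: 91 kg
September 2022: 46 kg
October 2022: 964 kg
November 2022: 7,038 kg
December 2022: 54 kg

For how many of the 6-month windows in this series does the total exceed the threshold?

January 2022–June 2022: 1,801 kg + 31 kg + 6,272 kg + 62 kg + 5,372 kg + 3,025 kg = 16,563 kg (over)
February 2022–July 2022: 31 kg + 6,272 kg + 62 kg + 5,372 kg + 3,025 kg + 80 kg = 14,842 kg (over)
March 2022–August 2022: 6,272 kg + 62 kg + 5,372 kg + 3,025 kg + 80 kg + 91 kg = 14,902 kg (over)
April 2022–September 2022: 62 kg + 5,372 kg + 3,025 kg + 80 kg + 91 kg + 46 kg = 8,676 kg (under)
May 2022–October 2022: 5,372 kg + 3,025 kg + 80 kg + 91 kg + 46 kg + 964 kg = 9,578 kg (over)
June 2022–November 2022: 3,025 kg + 80 kg + 91 kg + 46 kg + 964 kg + 7,038 kg = 11,244 kg (over)
July 2022–December 2022: 80 kg + 91 kg + 46 kg + 964 kg + 7,038 kg + 54 kg = 8,273 kg (under)
5 windows exceed the threshold.

5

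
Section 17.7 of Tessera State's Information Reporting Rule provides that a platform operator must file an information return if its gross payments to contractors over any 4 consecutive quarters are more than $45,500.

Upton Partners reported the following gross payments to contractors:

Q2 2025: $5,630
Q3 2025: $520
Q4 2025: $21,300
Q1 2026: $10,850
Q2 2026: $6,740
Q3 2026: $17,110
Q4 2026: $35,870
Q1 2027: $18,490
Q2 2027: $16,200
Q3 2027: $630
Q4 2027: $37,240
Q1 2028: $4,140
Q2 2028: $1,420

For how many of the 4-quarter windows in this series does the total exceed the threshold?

Q2 2025–Q1 2026: $5,630 + $520 + $21,300 + $10,850 = $38,300 (under)
Q3 2025–Q2 2026: $520 + $21,300 + $10,850 + $6,740 = $39,410 (under)
Q4 2025–Q3 2026: $21,300 + $10,850 + $6,740 + $17,110 = $56,000 (over)
Q1 2026–Q4 2026: $10,850 + $6,740 + $17,110 + $35,870 = $70,570 (over)
Q2 2026–Q1 2027: $6,740 + $17,110 + $35,870 + $18,490 = $78,210 (over)
Q3 2026–Q2 2027: $17,110 + $35,870 + $18,490 + $16,200 = $87,670 (over)
Q4 2026–Q3 2027: $35,870 + $18,490 + $16,200 + $630 = $71,190 (over)
Q1 2027–Q4 2027: $18,490 + $16,200 + $630 + $37,240 = $72,560 (over)
Q2 2027–Q1 2028: $16,200 + $630 + $37,240 + $4,140 = $58,210 (over)
Q3 2027–Q2 2028: $630 + $37,240 + $4,140 + $1,420 = $43,430 (under)
7 windows exceed the threshold.

7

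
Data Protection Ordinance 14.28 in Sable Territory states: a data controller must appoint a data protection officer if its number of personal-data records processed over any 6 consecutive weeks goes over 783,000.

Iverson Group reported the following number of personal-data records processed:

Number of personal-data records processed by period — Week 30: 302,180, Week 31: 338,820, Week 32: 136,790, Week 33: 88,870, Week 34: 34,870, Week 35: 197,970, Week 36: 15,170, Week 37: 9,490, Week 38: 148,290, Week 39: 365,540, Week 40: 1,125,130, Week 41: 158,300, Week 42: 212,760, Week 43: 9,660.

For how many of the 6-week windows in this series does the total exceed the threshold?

6

Week 30–Week 35: 302,180 + 338,820 + 136,790 + 88,870 + 34,870 + 197,970 = 1,099,500 (over)
Week 31–Week 36: 338,820 + 136,790 + 88,870 + 34,870 + 197,970 + 15,170 = 812,490 (over)
Week 32–Week 37: 136,790 + 88,870 + 34,870 + 197,970 + 15,170 + 9,490 = 483,160 (under)
Week 33–Week 38: 88,870 + 34,870 + 197,970 + 15,170 + 9,490 + 148,290 = 494,660 (under)
Week 34–Week 39: 34,870 + 197,970 + 15,170 + 9,490 + 148,290 + 365,540 = 771,330 (under)
Week 35–Week 40: 197,970 + 15,170 + 9,490 + 148,290 + 365,540 + 1,125,130 = 1,861,590 (over)
Week 36–Week 41: 15,170 + 9,490 + 148,290 + 365,540 + 1,125,130 + 158,300 = 1,821,920 (over)
Week 37–Week 42: 9,490 + 148,290 + 365,540 + 1,125,130 + 158,300 + 212,760 = 2,019,510 (over)
Week 38–Week 43: 148,290 + 365,540 + 1,125,130 + 158,300 + 212,760 + 9,660 = 2,019,680 (over)
6 windows exceed the threshold.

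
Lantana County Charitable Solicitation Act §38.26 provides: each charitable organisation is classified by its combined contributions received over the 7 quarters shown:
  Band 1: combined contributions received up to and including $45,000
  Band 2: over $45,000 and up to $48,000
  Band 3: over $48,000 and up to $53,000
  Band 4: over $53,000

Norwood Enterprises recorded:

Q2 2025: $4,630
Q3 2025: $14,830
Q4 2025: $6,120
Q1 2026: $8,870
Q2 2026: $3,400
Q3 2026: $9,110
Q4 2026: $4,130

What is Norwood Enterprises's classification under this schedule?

Combined contributions received: $4,630 + $14,830 + $6,120 + $8,870 + $3,400 + $9,110 + $4,130 = $51,090.
$48,000 < $51,090 ≤ $53,000, so Band 3 applies.

Band 3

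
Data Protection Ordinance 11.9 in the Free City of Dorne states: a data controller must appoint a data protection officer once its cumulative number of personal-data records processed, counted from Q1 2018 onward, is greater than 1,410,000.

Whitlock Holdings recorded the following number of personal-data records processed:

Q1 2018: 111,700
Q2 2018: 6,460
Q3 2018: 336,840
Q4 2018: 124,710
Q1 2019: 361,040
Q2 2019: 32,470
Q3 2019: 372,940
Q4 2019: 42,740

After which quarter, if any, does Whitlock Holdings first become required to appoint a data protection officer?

Not triggered

Through Q1 2018: 111,700
Through Q2 2018: 118,160
Through Q3 2018: 455,000
Through Q4 2018: 579,710
Through Q1 2019: 940,750
Through Q2 2019: 973,220
Through Q3 2019: 1,346,160
Through Q4 2019: 1,388,900
Final cumulative total 1,388,900 ≤ 1,410,000; the threshold is never exceeded.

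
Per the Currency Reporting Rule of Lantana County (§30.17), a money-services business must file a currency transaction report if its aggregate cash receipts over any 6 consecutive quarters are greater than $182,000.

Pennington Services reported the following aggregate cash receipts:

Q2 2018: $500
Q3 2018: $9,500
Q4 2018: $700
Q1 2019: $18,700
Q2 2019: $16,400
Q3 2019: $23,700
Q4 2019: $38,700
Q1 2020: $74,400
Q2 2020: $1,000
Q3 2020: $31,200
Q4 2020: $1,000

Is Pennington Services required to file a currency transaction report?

Yes

Q2 2018–Q3 2019: $500 + $9,500 + $700 + $18,700 + $16,400 + $23,700 = $69,500 (under)
Q3 2018–Q4 2019: $9,500 + $700 + $18,700 + $16,400 + $23,700 + $38,700 = $107,700 (under)
Q4 2018–Q1 2020: $700 + $18,700 + $16,400 + $23,700 + $38,700 + $74,400 = $172,600 (under)
Q1 2019–Q2 2020: $18,700 + $16,400 + $23,700 + $38,700 + $74,400 + $1,000 = $172,900 (under)
Q2 2019–Q3 2020: $16,400 + $23,700 + $38,700 + $74,400 + $1,000 + $31,200 = $185,400 (over)
Q3 2019–Q4 2020: $23,700 + $38,700 + $74,400 + $1,000 + $31,200 + $1,000 = $170,000 (under)
At least one window exceeds $182,000.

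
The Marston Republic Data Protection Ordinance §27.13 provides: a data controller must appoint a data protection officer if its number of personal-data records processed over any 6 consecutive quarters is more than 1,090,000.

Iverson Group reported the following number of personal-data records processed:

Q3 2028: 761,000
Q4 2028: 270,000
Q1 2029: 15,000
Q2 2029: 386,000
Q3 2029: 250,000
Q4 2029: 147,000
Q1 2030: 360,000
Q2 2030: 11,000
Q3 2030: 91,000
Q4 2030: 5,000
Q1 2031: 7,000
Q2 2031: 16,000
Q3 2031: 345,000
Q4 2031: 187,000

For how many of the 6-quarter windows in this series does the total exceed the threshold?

4

Q3 2028–Q4 2029: 761,000 + 270,000 + 15,000 + 386,000 + 250,000 + 147,000 = 1,829,000 (over)
Q4 2028–Q1 2030: 270,000 + 15,000 + 386,000 + 250,000 + 147,000 + 360,000 = 1,428,000 (over)
Q1 2029–Q2 2030: 15,000 + 386,000 + 250,000 + 147,000 + 360,000 + 11,000 = 1,169,000 (over)
Q2 2029–Q3 2030: 386,000 + 250,000 + 147,000 + 360,000 + 11,000 + 91,000 = 1,245,000 (over)
Q3 2029–Q4 2030: 250,000 + 147,000 + 360,000 + 11,000 + 91,000 + 5,000 = 864,000 (under)
Q4 2029–Q1 2031: 147,000 + 360,000 + 11,000 + 91,000 + 5,000 + 7,000 = 621,000 (under)
Q1 2030–Q2 2031: 360,000 + 11,000 + 91,000 + 5,000 + 7,000 + 16,000 = 490,000 (under)
Q2 2030–Q3 2031: 11,000 + 91,000 + 5,000 + 7,000 + 16,000 + 345,000 = 475,000 (under)
Q3 2030–Q4 2031: 91,000 + 5,000 + 7,000 + 16,000 + 345,000 + 187,000 = 651,000 (under)
4 windows exceed the threshold.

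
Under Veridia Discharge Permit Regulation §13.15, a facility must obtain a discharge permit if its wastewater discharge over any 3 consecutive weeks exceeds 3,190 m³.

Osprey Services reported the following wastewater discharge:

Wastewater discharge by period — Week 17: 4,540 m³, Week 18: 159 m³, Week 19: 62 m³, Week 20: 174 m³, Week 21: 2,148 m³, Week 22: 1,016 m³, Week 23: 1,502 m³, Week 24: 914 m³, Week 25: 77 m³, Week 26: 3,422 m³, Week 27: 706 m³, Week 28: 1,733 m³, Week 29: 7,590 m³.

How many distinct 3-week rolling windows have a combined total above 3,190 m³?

Week 17–Week 19: 4,540 m³ + 159 m³ + 62 m³ = 4,761 m³ (over)
Week 18–Week 20: 159 m³ + 62 m³ + 174 m³ = 395 m³ (under)
Week 19–Week 21: 62 m³ + 174 m³ + 2,148 m³ = 2,384 m³ (under)
Week 20–Week 22: 174 m³ + 2,148 m³ + 1,016 m³ = 3,338 m³ (over)
Week 21–Week 23: 2,148 m³ + 1,016 m³ + 1,502 m³ = 4,666 m³ (over)
Week 22–Week 24: 1,016 m³ + 1,502 m³ + 914 m³ = 3,432 m³ (over)
Week 23–Week 25: 1,502 m³ + 914 m³ + 77 m³ = 2,493 m³ (under)
Week 24–Week 26: 914 m³ + 77 m³ + 3,422 m³ = 4,413 m³ (over)
Week 25–Week 27: 77 m³ + 3,422 m³ + 706 m³ = 4,205 m³ (over)
Week 26–Week 28: 3,422 m³ + 706 m³ + 1,733 m³ = 5,861 m³ (over)
Week 27–Week 29: 706 m³ + 1,733 m³ + 7,590 m³ = 10,029 m³ (over)
8 windows exceed the threshold.

8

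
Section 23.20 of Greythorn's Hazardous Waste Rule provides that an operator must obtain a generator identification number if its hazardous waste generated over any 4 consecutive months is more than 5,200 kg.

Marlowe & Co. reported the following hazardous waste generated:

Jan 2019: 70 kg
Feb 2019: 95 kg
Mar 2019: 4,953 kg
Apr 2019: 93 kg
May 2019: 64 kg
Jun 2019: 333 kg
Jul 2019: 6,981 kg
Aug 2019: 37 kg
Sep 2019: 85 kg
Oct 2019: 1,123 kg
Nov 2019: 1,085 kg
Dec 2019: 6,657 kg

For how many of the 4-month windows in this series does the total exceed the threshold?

8

Jan 2019–Apr 2019: 70 kg + 95 kg + 4,953 kg + 93 kg = 5,211 kg (over)
Feb 2019–May 2019: 95 kg + 4,953 kg + 93 kg + 64 kg = 5,205 kg (over)
Mar 2019–Jun 2019: 4,953 kg + 93 kg + 64 kg + 333 kg = 5,443 kg (over)
Apr 2019–Jul 2019: 93 kg + 64 kg + 333 kg + 6,981 kg = 7,471 kg (over)
May 2019–Aug 2019: 64 kg + 333 kg + 6,981 kg + 37 kg = 7,415 kg (over)
Jun 2019–Sep 2019: 333 kg + 6,981 kg + 37 kg + 85 kg = 7,436 kg (over)
Jul 2019–Oct 2019: 6,981 kg + 37 kg + 85 kg + 1,123 kg = 8,226 kg (over)
Aug 2019–Nov 2019: 37 kg + 85 kg + 1,123 kg + 1,085 kg = 2,330 kg (under)
Sep 2019–Dec 2019: 85 kg + 1,123 kg + 1,085 kg + 6,657 kg = 8,950 kg (over)
8 windows exceed the threshold.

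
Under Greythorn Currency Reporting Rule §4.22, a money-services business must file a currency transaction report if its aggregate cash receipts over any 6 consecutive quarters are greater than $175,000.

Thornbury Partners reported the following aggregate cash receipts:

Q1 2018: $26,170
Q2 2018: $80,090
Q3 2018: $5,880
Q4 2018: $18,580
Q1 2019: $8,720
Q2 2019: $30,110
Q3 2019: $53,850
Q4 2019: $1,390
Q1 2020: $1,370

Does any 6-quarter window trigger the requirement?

Q1 2018–Q2 2019: $26,170 + $80,090 + $5,880 + $18,580 + $8,720 + $30,110 = $169,550 (under)
Q2 2018–Q3 2019: $80,090 + $5,880 + $18,580 + $8,720 + $30,110 + $53,850 = $197,230 (over)
Q3 2018–Q4 2019: $5,880 + $18,580 + $8,720 + $30,110 + $53,850 + $1,390 = $118,530 (under)
Q4 2018–Q1 2020: $18,580 + $8,720 + $30,110 + $53,850 + $1,390 + $1,370 = $114,020 (under)
At least one window exceeds $175,000.

Yes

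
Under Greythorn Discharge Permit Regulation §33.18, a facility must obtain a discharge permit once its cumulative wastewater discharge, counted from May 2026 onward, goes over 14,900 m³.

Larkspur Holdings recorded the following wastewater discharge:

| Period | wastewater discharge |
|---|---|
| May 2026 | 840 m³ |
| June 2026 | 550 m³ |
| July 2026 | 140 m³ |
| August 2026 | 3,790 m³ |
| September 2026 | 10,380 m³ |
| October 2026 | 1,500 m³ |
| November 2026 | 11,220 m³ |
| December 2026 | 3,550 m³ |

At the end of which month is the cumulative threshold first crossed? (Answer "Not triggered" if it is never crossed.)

September 2026

Through May 2026: 840 m³
Through June 2026: 1,390 m³
Through July 2026: 1,530 m³
Through August 2026: 5,320 m³
Through September 2026: 15,700 m³ ← exceeds threshold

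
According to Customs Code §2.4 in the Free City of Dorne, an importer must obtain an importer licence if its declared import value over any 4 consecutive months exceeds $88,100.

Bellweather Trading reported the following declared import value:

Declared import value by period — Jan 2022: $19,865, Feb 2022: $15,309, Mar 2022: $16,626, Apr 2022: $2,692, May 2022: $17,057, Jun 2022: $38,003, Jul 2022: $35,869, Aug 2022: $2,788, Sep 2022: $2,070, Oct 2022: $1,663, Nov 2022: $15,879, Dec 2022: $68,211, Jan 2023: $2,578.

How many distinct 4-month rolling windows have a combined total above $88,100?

3

Jan 2022–Apr 2022: $19,865 + $15,309 + $16,626 + $2,692 = $54,492 (under)
Feb 2022–May 2022: $15,309 + $16,626 + $2,692 + $17,057 = $51,684 (under)
Mar 2022–Jun 2022: $16,626 + $2,692 + $17,057 + $38,003 = $74,378 (under)
Apr 2022–Jul 2022: $2,692 + $17,057 + $38,003 + $35,869 = $93,621 (over)
May 2022–Aug 2022: $17,057 + $38,003 + $35,869 + $2,788 = $93,717 (over)
Jun 2022–Sep 2022: $38,003 + $35,869 + $2,788 + $2,070 = $78,730 (under)
Jul 2022–Oct 2022: $35,869 + $2,788 + $2,070 + $1,663 = $42,390 (under)
Aug 2022–Nov 2022: $2,788 + $2,070 + $1,663 + $15,879 = $22,400 (under)
Sep 2022–Dec 2022: $2,070 + $1,663 + $15,879 + $68,211 = $87,823 (under)
Oct 2022–Jan 2023: $1,663 + $15,879 + $68,211 + $2,578 = $88,331 (over)
3 windows exceed the threshold.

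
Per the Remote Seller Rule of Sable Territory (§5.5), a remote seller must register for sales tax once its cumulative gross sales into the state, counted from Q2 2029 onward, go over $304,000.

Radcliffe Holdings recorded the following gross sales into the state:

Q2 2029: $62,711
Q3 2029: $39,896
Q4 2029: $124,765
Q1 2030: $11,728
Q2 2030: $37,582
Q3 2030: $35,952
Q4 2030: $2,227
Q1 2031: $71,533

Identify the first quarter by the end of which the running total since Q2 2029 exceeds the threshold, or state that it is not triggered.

Q3 2030

Through Q2 2029: $62,711
Through Q3 2029: $102,607
Through Q4 2029: $227,372
Through Q1 2030: $239,100
Through Q2 2030: $276,682
Through Q3 2030: $312,634 ← exceeds threshold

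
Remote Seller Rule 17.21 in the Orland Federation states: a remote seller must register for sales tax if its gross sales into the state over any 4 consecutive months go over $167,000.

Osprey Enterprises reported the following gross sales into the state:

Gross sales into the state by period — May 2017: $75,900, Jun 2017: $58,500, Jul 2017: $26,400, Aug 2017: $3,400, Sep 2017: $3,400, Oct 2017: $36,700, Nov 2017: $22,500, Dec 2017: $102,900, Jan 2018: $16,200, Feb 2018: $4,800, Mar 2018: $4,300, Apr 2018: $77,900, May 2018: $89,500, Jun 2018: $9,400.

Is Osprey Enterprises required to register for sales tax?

May 2017–Aug 2017: $75,900 + $58,500 + $26,400 + $3,400 = $164,200 (under)
Jun 2017–Sep 2017: $58,500 + $26,400 + $3,400 + $3,400 = $91,700 (under)
Jul 2017–Oct 2017: $26,400 + $3,400 + $3,400 + $36,700 = $69,900 (under)
Aug 2017–Nov 2017: $3,400 + $3,400 + $36,700 + $22,500 = $66,000 (under)
Sep 2017–Dec 2017: $3,400 + $36,700 + $22,500 + $102,900 = $165,500 (under)
Oct 2017–Jan 2018: $36,700 + $22,500 + $102,900 + $16,200 = $178,300 (over)
Nov 2017–Feb 2018: $22,500 + $102,900 + $16,200 + $4,800 = $146,400 (under)
Dec 2017–Mar 2018: $102,900 + $16,200 + $4,800 + $4,300 = $128,200 (under)
Jan 2018–Apr 2018: $16,200 + $4,800 + $4,300 + $77,900 = $103,200 (under)
Feb 2018–May 2018: $4,800 + $4,300 + $77,900 + $89,500 = $176,500 (over)
Mar 2018–Jun 2018: $4,300 + $77,900 + $89,500 + $9,400 = $181,100 (over)
At least one window exceeds $167,000.

Yes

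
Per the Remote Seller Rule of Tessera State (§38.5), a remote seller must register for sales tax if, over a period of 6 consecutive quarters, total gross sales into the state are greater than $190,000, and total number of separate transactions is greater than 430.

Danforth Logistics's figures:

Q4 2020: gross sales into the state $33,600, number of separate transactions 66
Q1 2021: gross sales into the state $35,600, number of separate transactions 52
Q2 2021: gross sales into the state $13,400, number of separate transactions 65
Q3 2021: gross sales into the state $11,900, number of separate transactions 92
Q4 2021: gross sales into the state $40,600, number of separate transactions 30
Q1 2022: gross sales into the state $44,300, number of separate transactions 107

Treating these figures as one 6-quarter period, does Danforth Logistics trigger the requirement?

No

Total gross sales into the state: $33,600 + $35,600 + $13,400 + $11,900 + $40,600 + $44,300 = $179,400 (≤ $190,000).
Total number of separate transactions: 66 + 52 + 65 + 92 + 30 + 107 = 412 (≤ 430).
The test is 'and': the rule requires both, and at least one is not exceeded.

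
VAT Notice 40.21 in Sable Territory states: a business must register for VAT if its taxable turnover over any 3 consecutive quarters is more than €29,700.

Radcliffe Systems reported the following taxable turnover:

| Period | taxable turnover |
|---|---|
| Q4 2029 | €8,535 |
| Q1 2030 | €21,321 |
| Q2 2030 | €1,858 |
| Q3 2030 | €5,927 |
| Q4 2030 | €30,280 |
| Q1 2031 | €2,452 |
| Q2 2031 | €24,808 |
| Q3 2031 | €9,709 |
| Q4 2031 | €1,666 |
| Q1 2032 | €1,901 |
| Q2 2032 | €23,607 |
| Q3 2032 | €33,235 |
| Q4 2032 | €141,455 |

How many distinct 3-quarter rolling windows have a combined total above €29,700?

Q4 2029–Q2 2030: €8,535 + €21,321 + €1,858 = €31,714 (over)
Q1 2030–Q3 2030: €21,321 + €1,858 + €5,927 = €29,106 (under)
Q2 2030–Q4 2030: €1,858 + €5,927 + €30,280 = €38,065 (over)
Q3 2030–Q1 2031: €5,927 + €30,280 + €2,452 = €38,659 (over)
Q4 2030–Q2 2031: €30,280 + €2,452 + €24,808 = €57,540 (over)
Q1 2031–Q3 2031: €2,452 + €24,808 + €9,709 = €36,969 (over)
Q2 2031–Q4 2031: €24,808 + €9,709 + €1,666 = €36,183 (over)
Q3 2031–Q1 2032: €9,709 + €1,666 + €1,901 = €13,276 (under)
Q4 2031–Q2 2032: €1,666 + €1,901 + €23,607 = €27,174 (under)
Q1 2032–Q3 2032: €1,901 + €23,607 + €33,235 = €58,743 (over)
Q2 2032–Q4 2032: €23,607 + €33,235 + €141,455 = €198,297 (over)
8 windows exceed the threshold.

8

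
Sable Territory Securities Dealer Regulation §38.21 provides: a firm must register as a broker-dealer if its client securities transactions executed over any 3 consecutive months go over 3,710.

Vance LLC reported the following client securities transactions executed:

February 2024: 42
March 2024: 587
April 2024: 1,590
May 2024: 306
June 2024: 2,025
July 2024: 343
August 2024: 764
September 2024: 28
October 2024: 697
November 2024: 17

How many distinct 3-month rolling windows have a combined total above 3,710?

February 2024–April 2024: 42 + 587 + 1,590 = 2,219 (under)
March 2024–May 2024: 587 + 1,590 + 306 = 2,483 (under)
April 2024–June 2024: 1,590 + 306 + 2,025 = 3,921 (over)
May 2024–July 2024: 306 + 2,025 + 343 = 2,674 (under)
June 2024–August 2024: 2,025 + 343 + 764 = 3,132 (under)
July 2024–September 2024: 343 + 764 + 28 = 1,135 (under)
August 2024–October 2024: 764 + 28 + 697 = 1,489 (under)
September 2024–November 2024: 28 + 697 + 17 = 742 (under)
1 window exceeds the threshold.

1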